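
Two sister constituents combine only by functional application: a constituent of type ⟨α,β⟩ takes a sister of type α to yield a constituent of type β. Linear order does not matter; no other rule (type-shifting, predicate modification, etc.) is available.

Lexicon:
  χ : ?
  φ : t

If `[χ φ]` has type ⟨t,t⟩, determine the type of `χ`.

⟨t,⟨t,t⟩⟩

[χ φ] must have type ⟨t,t⟩. The sister φ has type t; that is not a function onto ⟨t,t⟩, so χ must be the functor, of type ⟨t,⟨t,t⟩⟩.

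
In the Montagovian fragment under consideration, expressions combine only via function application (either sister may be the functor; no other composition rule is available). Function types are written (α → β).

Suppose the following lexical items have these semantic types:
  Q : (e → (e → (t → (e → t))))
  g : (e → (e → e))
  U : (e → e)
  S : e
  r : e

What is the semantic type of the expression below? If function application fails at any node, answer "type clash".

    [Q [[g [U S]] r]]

(e → (t → (e → t)))

[U S]: (e → e) applied to e yields e.
[g [U S]]: (e → (e → e)) applied to e yields (e → e).
[[g [U S]] r]: (e → e) applied to e yields e.
[Q [[g [U S]] r]]: (e → (e → (t → (e → t)))) applied to e yields (e → (t → (e → t))).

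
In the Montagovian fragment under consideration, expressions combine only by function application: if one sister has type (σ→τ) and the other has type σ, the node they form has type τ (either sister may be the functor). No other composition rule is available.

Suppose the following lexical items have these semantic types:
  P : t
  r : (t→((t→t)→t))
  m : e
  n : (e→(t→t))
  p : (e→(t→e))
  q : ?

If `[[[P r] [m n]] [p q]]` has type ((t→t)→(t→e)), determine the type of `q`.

[[[P r] [m n]] [p q]] must have type ((t→t)→(t→e)). The sister [[P r] [m n]] has type t; that is not a function onto ((t→t)→(t→e)), so [p q] must be the functor, of type (t→((t→t)→(t→e))).
[p q] must have type (t→((t→t)→(t→e))). The sister p has type (e→(t→e)); that is not a function onto (t→((t→t)→(t→e))), so q must be the functor, of type ((e→(t→e))→(t→((t→t)→(t→e)))).

((e→(t→e))→(t→((t→t)→(t→e))))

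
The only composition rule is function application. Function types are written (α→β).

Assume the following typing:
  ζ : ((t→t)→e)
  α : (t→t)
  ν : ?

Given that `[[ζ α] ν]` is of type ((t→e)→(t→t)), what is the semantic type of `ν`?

(e→((t→e)→(t→t)))

[[ζ α] ν] is required to be ((t→e)→(t→t)). [ζ α] : e cannot yield ((t→e)→(t→t)) as functor, so ν : (e→((t→e)→(t→t))).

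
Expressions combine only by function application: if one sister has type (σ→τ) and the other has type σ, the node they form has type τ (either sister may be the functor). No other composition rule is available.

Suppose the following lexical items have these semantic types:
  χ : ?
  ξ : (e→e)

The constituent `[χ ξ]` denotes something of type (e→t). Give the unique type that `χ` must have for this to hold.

[χ ξ] must have type (e→t). The sister ξ has type (e→e); that is not a function onto (e→t), so χ must be the functor, of type ((e→e)→(e→t)).

((e→e)→(e→t))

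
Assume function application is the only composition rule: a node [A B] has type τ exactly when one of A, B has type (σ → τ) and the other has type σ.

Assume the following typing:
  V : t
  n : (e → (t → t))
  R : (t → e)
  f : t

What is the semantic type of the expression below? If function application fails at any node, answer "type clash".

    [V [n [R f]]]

t

At [R f], R : (t → e) takes f : t, giving e.
At [n [R f]], n : (e → (t → t)) takes [R f] : e, giving (t → t).
At [V [n [R f]]], [n [R f]] : (t → t) takes V : t, giving t.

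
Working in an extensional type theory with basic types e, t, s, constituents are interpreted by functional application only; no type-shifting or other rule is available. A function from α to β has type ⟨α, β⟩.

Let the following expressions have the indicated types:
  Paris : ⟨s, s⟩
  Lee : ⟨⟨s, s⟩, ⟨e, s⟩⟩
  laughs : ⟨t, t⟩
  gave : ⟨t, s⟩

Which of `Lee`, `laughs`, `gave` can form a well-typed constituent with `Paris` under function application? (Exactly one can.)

Lee — combines: Lee : ⟨⟨s, s⟩, ⟨e, s⟩⟩ takes Paris : ⟨s, s⟩ as argument, giving ⟨e, s⟩.
laughs : ⟨t, t⟩ — Paris needs s; laughs needs t; neither fits.
gave : ⟨t, s⟩ — Paris needs s; gave needs t; neither fits.

Lee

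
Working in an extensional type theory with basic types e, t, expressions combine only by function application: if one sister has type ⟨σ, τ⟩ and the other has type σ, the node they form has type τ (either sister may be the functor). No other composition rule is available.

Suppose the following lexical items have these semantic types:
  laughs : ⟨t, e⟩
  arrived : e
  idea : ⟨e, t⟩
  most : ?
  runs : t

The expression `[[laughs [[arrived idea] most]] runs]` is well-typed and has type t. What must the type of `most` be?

⟨t, ⟨⟨t, e⟩, ⟨t, t⟩⟩⟩

At [[laughs [[arrived idea] most]] runs] (required: t): runs is t, which is not a function with range t; hence [laughs [[arrived idea] most]] is the functor — type ⟨t, t⟩.
At [laughs [[arrived idea] most]] (required: ⟨t, t⟩): laughs is ⟨t, e⟩, which is not a function with range ⟨t, t⟩; hence [[arrived idea] most] is the functor — type ⟨⟨t, e⟩, ⟨t, t⟩⟩.
At [[arrived idea] most] (required: ⟨⟨t, e⟩, ⟨t, t⟩⟩): [arrived idea] is t, which is not a function with range ⟨⟨t, e⟩, ⟨t, t⟩⟩; hence most is the functor — type ⟨t, ⟨⟨t, e⟩, ⟨t, t⟩⟩⟩.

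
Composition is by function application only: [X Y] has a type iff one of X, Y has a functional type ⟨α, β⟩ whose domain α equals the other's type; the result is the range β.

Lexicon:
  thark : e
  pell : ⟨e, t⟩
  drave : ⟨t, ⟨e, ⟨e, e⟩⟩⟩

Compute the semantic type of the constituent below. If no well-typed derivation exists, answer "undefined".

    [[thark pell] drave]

[thark pell] — pell of type ⟨e, t⟩ combines with thark of type e: type t.
[[thark pell] drave] — drave of type ⟨t, ⟨e, ⟨e, e⟩⟩⟩ combines with [thark pell] of type t: type ⟨e, ⟨e, e⟩⟩.

⟨e, ⟨e, e⟩⟩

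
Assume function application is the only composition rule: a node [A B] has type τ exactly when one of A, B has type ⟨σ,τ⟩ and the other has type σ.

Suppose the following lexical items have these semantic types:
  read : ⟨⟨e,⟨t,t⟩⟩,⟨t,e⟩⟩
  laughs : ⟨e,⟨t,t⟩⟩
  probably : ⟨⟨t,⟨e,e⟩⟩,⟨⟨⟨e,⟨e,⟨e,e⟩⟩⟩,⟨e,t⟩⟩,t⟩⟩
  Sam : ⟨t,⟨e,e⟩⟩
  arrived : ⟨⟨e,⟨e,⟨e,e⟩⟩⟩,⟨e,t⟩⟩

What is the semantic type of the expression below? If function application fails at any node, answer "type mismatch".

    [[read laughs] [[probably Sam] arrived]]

At [read laughs], read : ⟨⟨e,⟨t,t⟩⟩,⟨t,e⟩⟩ takes laughs : ⟨e,⟨t,t⟩⟩, giving ⟨t,e⟩.
At [probably Sam], probably : ⟨⟨t,⟨e,e⟩⟩,⟨⟨⟨e,⟨e,⟨e,e⟩⟩⟩,⟨e,t⟩⟩,t⟩⟩ takes Sam : ⟨t,⟨e,e⟩⟩, giving ⟨⟨⟨e,⟨e,⟨e,e⟩⟩⟩,⟨e,t⟩⟩,t⟩.
At [[probably Sam] arrived], [probably Sam] : ⟨⟨⟨e,⟨e,⟨e,e⟩⟩⟩,⟨e,t⟩⟩,t⟩ takes arrived : ⟨⟨e,⟨e,⟨e,e⟩⟩⟩,⟨e,t⟩⟩, giving t.
At [[read laughs] [[probably Sam] arrived]], [read laughs] : ⟨t,e⟩ takes [[probably Sam] arrived] : t, giving e.

e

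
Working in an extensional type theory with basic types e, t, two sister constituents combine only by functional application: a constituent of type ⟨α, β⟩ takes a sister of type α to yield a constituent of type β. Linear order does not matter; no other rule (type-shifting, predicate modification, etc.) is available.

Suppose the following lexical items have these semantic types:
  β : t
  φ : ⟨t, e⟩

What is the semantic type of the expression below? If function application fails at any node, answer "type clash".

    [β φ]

At [β φ], φ : ⟨t, e⟩ takes β : t, giving e.

e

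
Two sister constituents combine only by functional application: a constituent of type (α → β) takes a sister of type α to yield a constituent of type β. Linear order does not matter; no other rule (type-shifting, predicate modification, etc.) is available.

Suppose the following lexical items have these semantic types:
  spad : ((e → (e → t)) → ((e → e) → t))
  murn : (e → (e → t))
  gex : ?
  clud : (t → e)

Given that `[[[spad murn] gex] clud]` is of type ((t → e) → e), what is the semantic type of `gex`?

(((e → e) → t) → ((t → e) → ((t → e) → e)))

At [[[spad murn] gex] clud] (required: ((t → e) → e)): clud is (t → e), which is not a function with range ((t → e) → e); hence [[spad murn] gex] is the functor — type ((t → e) → ((t → e) → e)).
At [[spad murn] gex] (required: ((t → e) → ((t → e) → e))): [spad murn] is ((e → e) → t), which is not a function with range ((t → e) → ((t → e) → e)); hence gex is the functor — type (((e → e) → t) → ((t → e) → ((t → e) → e))).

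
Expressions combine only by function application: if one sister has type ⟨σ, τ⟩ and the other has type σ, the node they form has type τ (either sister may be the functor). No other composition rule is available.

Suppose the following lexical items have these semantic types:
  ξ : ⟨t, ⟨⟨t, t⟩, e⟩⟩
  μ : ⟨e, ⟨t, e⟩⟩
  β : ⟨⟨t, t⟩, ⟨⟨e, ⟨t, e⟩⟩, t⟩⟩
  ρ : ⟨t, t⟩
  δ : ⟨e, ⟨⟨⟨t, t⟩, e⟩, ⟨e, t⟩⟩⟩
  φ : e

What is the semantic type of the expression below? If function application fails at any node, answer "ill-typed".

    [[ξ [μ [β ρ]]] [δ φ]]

⟨e, t⟩

At [β ρ], β : ⟨⟨t, t⟩, ⟨⟨e, ⟨t, e⟩⟩, t⟩⟩ takes ρ : ⟨t, t⟩, giving ⟨⟨e, ⟨t, e⟩⟩, t⟩.
At [μ [β ρ]], [β ρ] : ⟨⟨e, ⟨t, e⟩⟩, t⟩ takes μ : ⟨e, ⟨t, e⟩⟩, giving t.
At [ξ [μ [β ρ]]], ξ : ⟨t, ⟨⟨t, t⟩, e⟩⟩ takes [μ [β ρ]] : t, giving ⟨⟨t, t⟩, e⟩.
At [δ φ], δ : ⟨e, ⟨⟨⟨t, t⟩, e⟩, ⟨e, t⟩⟩⟩ takes φ : e, giving ⟨⟨⟨t, t⟩, e⟩, ⟨e, t⟩⟩.
At [[ξ [μ [β ρ]]] [δ φ]], [δ φ] : ⟨⟨⟨t, t⟩, e⟩, ⟨e, t⟩⟩ takes [ξ [μ [β ρ]]] : ⟨⟨t, t⟩, e⟩, giving ⟨e, t⟩.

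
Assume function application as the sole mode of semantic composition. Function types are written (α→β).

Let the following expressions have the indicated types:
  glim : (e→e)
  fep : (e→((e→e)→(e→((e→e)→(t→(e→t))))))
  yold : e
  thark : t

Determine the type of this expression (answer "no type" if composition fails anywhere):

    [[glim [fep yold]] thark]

[fep yold] — fep of type (e→((e→e)→(e→((e→e)→(t→(e→t)))))) combines with yold of type e: type ((e→e)→(e→((e→e)→(t→(e→t))))).
[glim [fep yold]] — [fep yold] of type ((e→e)→(e→((e→e)→(t→(e→t))))) combines with glim of type (e→e): type (e→((e→e)→(t→(e→t)))).
[[glim [fep yold]] thark]: (e→((e→e)→(t→(e→t)))) with t — neither is a function whose domain matches the other; composition fails here.

no type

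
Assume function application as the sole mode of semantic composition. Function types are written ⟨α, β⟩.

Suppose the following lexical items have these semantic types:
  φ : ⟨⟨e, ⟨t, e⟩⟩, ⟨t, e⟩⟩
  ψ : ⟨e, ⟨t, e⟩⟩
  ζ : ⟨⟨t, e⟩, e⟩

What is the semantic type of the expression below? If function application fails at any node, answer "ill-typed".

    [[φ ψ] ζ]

[φ ψ]: functor φ : ⟨⟨e, ⟨t, e⟩⟩, ⟨t, e⟩⟩, argument ψ : ⟨e, ⟨t, e⟩⟩; result ⟨t, e⟩.
[[φ ψ] ζ]: functor ζ : ⟨⟨t, e⟩, e⟩, argument [φ ψ] : ⟨t, e⟩; result e.

e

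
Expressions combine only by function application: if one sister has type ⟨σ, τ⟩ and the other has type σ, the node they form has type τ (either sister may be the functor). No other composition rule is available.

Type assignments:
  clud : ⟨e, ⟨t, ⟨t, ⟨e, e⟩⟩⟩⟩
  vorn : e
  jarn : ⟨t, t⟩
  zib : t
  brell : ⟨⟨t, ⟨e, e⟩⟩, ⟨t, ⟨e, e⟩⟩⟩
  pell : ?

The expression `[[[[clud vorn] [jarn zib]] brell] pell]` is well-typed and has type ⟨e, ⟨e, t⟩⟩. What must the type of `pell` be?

⟨⟨t, ⟨e, e⟩⟩, ⟨e, ⟨e, t⟩⟩⟩

At [[[[clud vorn] [jarn zib]] brell] pell] (required: ⟨e, ⟨e, t⟩⟩): [[[clud vorn] [jarn zib]] brell] is ⟨t, ⟨e, e⟩⟩, which is not a function with range ⟨e, ⟨e, t⟩⟩; hence pell is the functor — type ⟨⟨t, ⟨e, e⟩⟩, ⟨e, ⟨e, t⟩⟩⟩.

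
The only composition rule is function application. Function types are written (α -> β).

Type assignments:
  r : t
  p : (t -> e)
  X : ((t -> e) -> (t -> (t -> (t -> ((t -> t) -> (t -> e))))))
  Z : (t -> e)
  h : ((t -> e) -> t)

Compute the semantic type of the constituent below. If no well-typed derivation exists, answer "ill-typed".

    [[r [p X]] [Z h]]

At [p X], X : ((t -> e) -> (t -> (t -> (t -> ((t -> t) -> (t -> e)))))) takes p : (t -> e), giving (t -> (t -> (t -> ((t -> t) -> (t -> e))))).
At [r [p X]], [p X] : (t -> (t -> (t -> ((t -> t) -> (t -> e))))) takes r : t, giving (t -> (t -> ((t -> t) -> (t -> e)))).
At [Z h], h : ((t -> e) -> t) takes Z : (t -> e), giving t.
At [[r [p X]] [Z h]], [r [p X]] : (t -> (t -> ((t -> t) -> (t -> e)))) takes [Z h] : t, giving (t -> ((t -> t) -> (t -> e))).

(t -> ((t -> t) -> (t -> e)))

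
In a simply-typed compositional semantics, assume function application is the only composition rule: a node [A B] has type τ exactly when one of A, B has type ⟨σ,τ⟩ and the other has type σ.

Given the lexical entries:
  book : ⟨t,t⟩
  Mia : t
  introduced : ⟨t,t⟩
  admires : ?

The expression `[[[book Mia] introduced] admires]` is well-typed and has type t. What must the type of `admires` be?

⟨t,t⟩

[[[book Mia] introduced] admires] must have type t. The sister [[book Mia] introduced] has type t; that is not a function onto t, so admires must be the functor, of type ⟨t,t⟩.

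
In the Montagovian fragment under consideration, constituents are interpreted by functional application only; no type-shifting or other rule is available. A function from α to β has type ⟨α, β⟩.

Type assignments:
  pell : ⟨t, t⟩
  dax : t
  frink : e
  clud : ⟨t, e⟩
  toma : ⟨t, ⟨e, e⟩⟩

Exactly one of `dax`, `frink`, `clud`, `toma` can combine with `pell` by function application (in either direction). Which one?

dax — combines: pell : ⟨t, t⟩ takes dax : t as argument, giving t.
frink : e — pell needs t; frink needs nothing (atomic); neither fits.
clud : ⟨t, e⟩ — pell needs t; clud needs t; neither fits.
toma : ⟨t, ⟨e, e⟩⟩ — pell needs t; toma needs t; neither fits.

dax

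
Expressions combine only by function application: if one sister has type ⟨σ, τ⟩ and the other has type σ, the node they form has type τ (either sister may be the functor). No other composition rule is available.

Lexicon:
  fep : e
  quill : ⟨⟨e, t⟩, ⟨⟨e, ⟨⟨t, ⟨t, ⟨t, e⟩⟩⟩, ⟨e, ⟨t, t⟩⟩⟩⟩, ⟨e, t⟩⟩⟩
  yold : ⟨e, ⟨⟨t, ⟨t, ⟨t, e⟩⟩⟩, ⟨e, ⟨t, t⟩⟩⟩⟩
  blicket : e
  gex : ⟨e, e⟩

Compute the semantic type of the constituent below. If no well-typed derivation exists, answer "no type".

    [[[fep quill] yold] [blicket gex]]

no type

At [fep quill]: neither e nor ⟨⟨e, t⟩, ⟨⟨e, ⟨⟨t, ⟨t, ⟨t, e⟩⟩⟩, ⟨e, ⟨t, t⟩⟩⟩⟩, ⟨e, t⟩⟩⟩ can take the other as argument; the node is ill-typed.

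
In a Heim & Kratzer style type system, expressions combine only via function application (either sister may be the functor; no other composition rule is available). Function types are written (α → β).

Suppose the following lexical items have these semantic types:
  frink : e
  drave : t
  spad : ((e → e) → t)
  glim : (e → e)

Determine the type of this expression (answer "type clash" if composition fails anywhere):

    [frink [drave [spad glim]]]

[spad glim]: spad is ((e → e) → t), glim is (e → e); result t.
[drave [spad glim]]: t and t cannot combine by function application — type clash.

type clash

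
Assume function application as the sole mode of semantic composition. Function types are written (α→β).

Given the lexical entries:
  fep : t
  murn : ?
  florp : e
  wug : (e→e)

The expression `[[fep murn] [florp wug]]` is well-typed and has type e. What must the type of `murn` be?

(t→(e→e))

For [[fep murn] [florp wug]] to have type e with [florp wug] of type e, [fep murn] must be the function: [fep murn] : (e→e).
For [fep murn] to have type (e→e) with fep of type t, murn must be the function: murn : (t→(e→e)).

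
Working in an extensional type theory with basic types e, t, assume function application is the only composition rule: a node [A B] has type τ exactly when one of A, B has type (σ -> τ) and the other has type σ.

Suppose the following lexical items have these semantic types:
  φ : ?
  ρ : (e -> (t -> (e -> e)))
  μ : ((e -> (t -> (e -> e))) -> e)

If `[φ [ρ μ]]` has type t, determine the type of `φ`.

(e -> t)

[φ [ρ μ]] is required to be t. [ρ μ] : e cannot yield t as functor, so φ : (e -> t).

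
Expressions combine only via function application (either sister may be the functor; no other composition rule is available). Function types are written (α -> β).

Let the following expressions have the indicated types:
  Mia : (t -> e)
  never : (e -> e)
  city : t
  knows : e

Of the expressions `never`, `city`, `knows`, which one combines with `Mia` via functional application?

never : (e -> e) — neither side's domain matches the other.
city — combines: Mia : (t -> e) takes city : t as argument, giving e.
knows : e — neither side's domain matches the other.

city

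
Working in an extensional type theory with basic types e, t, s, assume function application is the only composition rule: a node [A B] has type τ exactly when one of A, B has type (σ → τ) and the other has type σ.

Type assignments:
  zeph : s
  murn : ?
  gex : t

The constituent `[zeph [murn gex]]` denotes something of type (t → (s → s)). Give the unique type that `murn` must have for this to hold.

(t → (s → (t → (s → s))))

[zeph [murn gex]] is required to be (t → (s → s)). zeph : s cannot yield (t → (s → s)) as functor, so [murn gex] : (s → (t → (s → s))).
[murn gex] is required to be (s → (t → (s → s))). gex : t cannot yield (s → (t → (s → s))) as functor, so murn : (t → (s → (t → (s → s)))).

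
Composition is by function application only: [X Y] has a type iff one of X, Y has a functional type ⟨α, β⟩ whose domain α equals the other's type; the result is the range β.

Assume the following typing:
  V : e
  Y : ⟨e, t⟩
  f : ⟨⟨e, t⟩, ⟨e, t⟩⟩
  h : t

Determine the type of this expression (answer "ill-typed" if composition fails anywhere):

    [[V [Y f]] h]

ill-typed

[Y f]: f is ⟨⟨e, t⟩, ⟨e, t⟩⟩, Y is ⟨e, t⟩; result ⟨e, t⟩.
[V [Y f]]: [Y f] is ⟨e, t⟩, V is e; result t.
[[V [Y f]] h]: t with t — neither is a function whose domain matches the other; composition fails here.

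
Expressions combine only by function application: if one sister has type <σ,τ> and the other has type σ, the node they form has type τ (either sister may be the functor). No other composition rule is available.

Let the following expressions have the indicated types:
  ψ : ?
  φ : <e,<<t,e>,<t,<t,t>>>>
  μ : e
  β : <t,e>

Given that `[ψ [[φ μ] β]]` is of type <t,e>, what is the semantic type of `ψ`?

[ψ [[φ μ] β]] is required to be <t,e>. [[φ μ] β] : <t,<t,t>> cannot yield <t,e> as functor, so ψ : <<t,<t,t>>,<t,e>>.

<<t,<t,t>>,<t,e>>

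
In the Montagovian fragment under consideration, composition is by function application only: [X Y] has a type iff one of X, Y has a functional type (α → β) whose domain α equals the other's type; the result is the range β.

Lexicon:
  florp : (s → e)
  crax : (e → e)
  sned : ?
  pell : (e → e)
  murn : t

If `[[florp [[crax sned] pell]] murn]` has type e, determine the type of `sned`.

[[florp [[crax sned] pell]] murn] is required to be e. murn : t cannot yield e as functor, so [florp [[crax sned] pell]] : (t → e).
[florp [[crax sned] pell]] is required to be (t → e). florp : (s → e) cannot yield (t → e) as functor, so [[crax sned] pell] : ((s → e) → (t → e)).
[[crax sned] pell] is required to be ((s → e) → (t → e)). pell : (e → e) cannot yield ((s → e) → (t → e)) as functor, so [crax sned] : ((e → e) → ((s → e) → (t → e))).
[crax sned] is required to be ((e → e) → ((s → e) → (t → e))). crax : (e → e) cannot yield ((e → e) → ((s → e) → (t → e))) as functor, so sned : ((e → e) → ((e → e) → ((s → e) → (t → e)))).

((e → e) → ((e → e) → ((s → e) → (t → e))))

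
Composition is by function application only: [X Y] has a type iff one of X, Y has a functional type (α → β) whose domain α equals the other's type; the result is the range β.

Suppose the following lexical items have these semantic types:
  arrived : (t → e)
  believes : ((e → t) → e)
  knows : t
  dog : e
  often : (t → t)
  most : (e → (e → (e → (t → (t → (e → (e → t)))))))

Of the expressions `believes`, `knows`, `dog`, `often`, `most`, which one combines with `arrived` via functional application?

knows

believes : ((e → t) → e) — arrived needs t; believes needs (e → t); neither fits.
knows — combines: arrived : (t → e) takes knows : t as argument, giving e.
dog : e — arrived needs t; dog needs nothing (atomic); neither fits.
often : (t → t) — arrived needs t; often needs t; neither fits.
most : (e → (e → (e → (t → (t → (e → (e → t))))))) — arrived needs t; most needs e; neither fits.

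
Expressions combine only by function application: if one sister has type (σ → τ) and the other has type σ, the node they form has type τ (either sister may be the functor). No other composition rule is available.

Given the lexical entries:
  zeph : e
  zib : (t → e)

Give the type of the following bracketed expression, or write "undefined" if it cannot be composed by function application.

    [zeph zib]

[zeph zib]: e and (t → e) cannot combine by function application — type clash.

undefined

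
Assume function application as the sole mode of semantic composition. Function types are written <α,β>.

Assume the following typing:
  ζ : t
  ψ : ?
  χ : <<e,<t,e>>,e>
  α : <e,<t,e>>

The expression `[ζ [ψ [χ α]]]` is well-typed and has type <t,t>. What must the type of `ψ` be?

At [ζ [ψ [χ α]]] (required: <t,t>): ζ is t, which is not a function with range <t,t>; hence [ψ [χ α]] is the functor — type <t,<t,t>>.
At [ψ [χ α]] (required: <t,<t,t>>): [χ α] is e, which is not a function with range <t,<t,t>>; hence ψ is the functor — type <e,<t,<t,t>>>.

<e,<t,<t,t>>>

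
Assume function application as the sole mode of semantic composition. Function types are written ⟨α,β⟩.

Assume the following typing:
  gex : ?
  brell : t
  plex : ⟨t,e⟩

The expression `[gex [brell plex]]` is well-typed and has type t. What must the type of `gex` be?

[gex [brell plex]] must have type t. The sister [brell plex] has type e; that is not a function onto t, so gex must be the functor, of type ⟨e,t⟩.

⟨e,t⟩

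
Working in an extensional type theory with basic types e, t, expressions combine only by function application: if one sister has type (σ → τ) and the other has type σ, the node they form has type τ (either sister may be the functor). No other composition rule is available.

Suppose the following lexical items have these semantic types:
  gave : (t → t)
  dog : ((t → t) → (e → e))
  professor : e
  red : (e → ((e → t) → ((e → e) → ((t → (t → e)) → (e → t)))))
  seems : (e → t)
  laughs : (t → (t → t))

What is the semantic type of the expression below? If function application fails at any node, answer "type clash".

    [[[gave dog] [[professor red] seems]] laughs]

[gave dog]: ((t → t) → (e → e)) applied to (t → t) yields (e → e).
[professor red]: (e → ((e → t) → ((e → e) → ((t → (t → e)) → (e → t))))) applied to e yields ((e → t) → ((e → e) → ((t → (t → e)) → (e → t)))).
[[professor red] seems]: ((e → t) → ((e → e) → ((t → (t → e)) → (e → t)))) applied to (e → t) yields ((e → e) → ((t → (t → e)) → (e → t))).
[[gave dog] [[professor red] seems]]: ((e → e) → ((t → (t → e)) → (e → t))) applied to (e → e) yields ((t → (t → e)) → (e → t)).
At [[[gave dog] [[professor red] seems]] laughs]: neither ((t → (t → e)) → (e → t)) nor (t → (t → t)) can take the other as argument; the node is ill-typed.

type clash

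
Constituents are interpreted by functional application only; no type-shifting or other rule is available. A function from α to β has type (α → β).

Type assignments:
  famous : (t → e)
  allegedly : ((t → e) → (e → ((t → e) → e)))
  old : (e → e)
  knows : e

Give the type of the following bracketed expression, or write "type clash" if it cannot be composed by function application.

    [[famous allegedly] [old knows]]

((t → e) → e)

[famous allegedly]: allegedly is ((t → e) → (e → ((t → e) → e))), famous is (t → e); result (e → ((t → e) → e)).
[old knows]: old is (e → e), knows is e; result e.
[[famous allegedly] [old knows]]: [famous allegedly] is (e → ((t → e) → e)), [old knows] is e; result ((t → e) → e).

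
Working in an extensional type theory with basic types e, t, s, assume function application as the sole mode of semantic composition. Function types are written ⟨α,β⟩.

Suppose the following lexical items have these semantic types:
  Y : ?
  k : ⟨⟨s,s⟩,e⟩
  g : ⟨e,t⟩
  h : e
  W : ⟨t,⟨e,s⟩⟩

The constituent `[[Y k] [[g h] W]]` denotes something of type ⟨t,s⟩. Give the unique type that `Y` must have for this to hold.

[[Y k] [[g h] W]] is required to be ⟨t,s⟩. [[g h] W] : ⟨e,s⟩ cannot yield ⟨t,s⟩ as functor, so [Y k] : ⟨⟨e,s⟩,⟨t,s⟩⟩.
[Y k] is required to be ⟨⟨e,s⟩,⟨t,s⟩⟩. k : ⟨⟨s,s⟩,e⟩ cannot yield ⟨⟨e,s⟩,⟨t,s⟩⟩ as functor, so Y : ⟨⟨⟨s,s⟩,e⟩,⟨⟨e,s⟩,⟨t,s⟩⟩⟩.

⟨⟨⟨s,s⟩,e⟩,⟨⟨e,s⟩,⟨t,s⟩⟩⟩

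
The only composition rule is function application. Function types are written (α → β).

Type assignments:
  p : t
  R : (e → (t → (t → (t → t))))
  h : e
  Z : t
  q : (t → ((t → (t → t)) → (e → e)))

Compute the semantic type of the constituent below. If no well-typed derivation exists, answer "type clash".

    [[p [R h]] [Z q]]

(e → e)

At [R h], R : (e → (t → (t → (t → t)))) takes h : e, giving (t → (t → (t → t))).
At [p [R h]], [R h] : (t → (t → (t → t))) takes p : t, giving (t → (t → t)).
At [Z q], q : (t → ((t → (t → t)) → (e → e))) takes Z : t, giving ((t → (t → t)) → (e → e)).
At [[p [R h]] [Z q]], [Z q] : ((t → (t → t)) → (e → e)) takes [p [R h]] : (t → (t → t)), giving (e → e).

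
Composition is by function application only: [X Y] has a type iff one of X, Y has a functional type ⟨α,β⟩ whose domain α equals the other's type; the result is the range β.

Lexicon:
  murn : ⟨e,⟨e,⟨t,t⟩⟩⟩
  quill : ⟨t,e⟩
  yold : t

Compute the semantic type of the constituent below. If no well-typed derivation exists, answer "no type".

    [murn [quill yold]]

At [quill yold], quill : ⟨t,e⟩ takes yold : t, giving e.
At [murn [quill yold]], murn : ⟨e,⟨e,⟨t,t⟩⟩⟩ takes [quill yold] : e, giving ⟨e,⟨t,t⟩⟩.

⟨e,⟨t,t⟩⟩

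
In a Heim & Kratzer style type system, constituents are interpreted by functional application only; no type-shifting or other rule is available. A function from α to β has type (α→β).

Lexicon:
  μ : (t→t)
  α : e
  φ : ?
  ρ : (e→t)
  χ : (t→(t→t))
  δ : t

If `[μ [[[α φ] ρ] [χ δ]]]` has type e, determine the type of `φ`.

(e→((e→t)→((t→t)→((t→t)→e))))

[μ [[[α φ] ρ] [χ δ]]] is required to be e. μ : (t→t) cannot yield e as functor, so [[[α φ] ρ] [χ δ]] : ((t→t)→e).
[[[α φ] ρ] [χ δ]] is required to be ((t→t)→e). [χ δ] : (t→t) cannot yield ((t→t)→e) as functor, so [[α φ] ρ] : ((t→t)→((t→t)→e)).
[[α φ] ρ] is required to be ((t→t)→((t→t)→e)). ρ : (e→t) cannot yield ((t→t)→((t→t)→e)) as functor, so [α φ] : ((e→t)→((t→t)→((t→t)→e))).
[α φ] is required to be ((e→t)→((t→t)→((t→t)→e))). α : e cannot yield ((e→t)→((t→t)→((t→t)→e))) as functor, so φ : (e→((e→t)→((t→t)→((t→t)→e)))).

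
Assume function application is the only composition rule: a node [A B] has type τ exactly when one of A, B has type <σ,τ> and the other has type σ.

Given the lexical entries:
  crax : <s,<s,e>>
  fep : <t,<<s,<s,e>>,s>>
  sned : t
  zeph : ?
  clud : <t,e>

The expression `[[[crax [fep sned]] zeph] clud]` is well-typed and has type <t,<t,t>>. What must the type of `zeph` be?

<s,<<t,e>,<t,<t,t>>>>

For [[[crax [fep sned]] zeph] clud] to have type <t,<t,t>> with clud of type <t,e>, [[crax [fep sned]] zeph] must be the function: [[crax [fep sned]] zeph] : <<t,e>,<t,<t,t>>>.
For [[crax [fep sned]] zeph] to have type <<t,e>,<t,<t,t>>> with [crax [fep sned]] of type s, zeph must be the function: zeph : <s,<<t,e>,<t,<t,t>>>>.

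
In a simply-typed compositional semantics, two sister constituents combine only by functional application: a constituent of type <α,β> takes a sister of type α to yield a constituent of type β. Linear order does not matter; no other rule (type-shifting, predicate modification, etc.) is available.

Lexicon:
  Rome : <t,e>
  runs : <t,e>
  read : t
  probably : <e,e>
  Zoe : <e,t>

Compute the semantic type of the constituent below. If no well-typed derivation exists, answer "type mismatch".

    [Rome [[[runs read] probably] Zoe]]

[runs read]: runs is <t,e>, read is t; result e.
[[runs read] probably]: probably is <e,e>, [runs read] is e; result e.
[[[runs read] probably] Zoe]: Zoe is <e,t>, [[runs read] probably] is e; result t.
[Rome [[[runs read] probably] Zoe]]: Rome is <t,e>, [[[runs read] probably] Zoe] is t; result e.

e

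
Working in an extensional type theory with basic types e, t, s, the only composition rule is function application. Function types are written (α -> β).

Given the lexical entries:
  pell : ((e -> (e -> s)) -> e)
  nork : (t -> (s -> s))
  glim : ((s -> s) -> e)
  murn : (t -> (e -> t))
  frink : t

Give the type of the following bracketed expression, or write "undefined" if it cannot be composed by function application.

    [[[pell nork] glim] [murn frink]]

[pell nork]: ((e -> (e -> s)) -> e) with (t -> (s -> s)) — neither is a function whose domain matches the other; composition fails here.

undefined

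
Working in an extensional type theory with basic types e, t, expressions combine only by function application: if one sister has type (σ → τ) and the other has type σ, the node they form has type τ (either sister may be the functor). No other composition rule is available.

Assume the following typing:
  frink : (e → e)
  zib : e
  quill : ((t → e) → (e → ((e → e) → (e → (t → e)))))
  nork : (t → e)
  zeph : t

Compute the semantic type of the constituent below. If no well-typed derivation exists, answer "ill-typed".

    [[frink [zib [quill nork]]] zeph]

[quill nork]: functor quill : ((t → e) → (e → ((e → e) → (e → (t → e))))), argument nork : (t → e); result (e → ((e → e) → (e → (t → e)))).
[zib [quill nork]]: functor [quill nork] : (e → ((e → e) → (e → (t → e)))), argument zib : e; result ((e → e) → (e → (t → e))).
[frink [zib [quill nork]]]: functor [zib [quill nork]] : ((e → e) → (e → (t → e))), argument frink : (e → e); result (e → (t → e)).
[[frink [zib [quill nork]]] zeph]: (e → (t → e)) and t cannot combine by function application — type clash.

ill-typed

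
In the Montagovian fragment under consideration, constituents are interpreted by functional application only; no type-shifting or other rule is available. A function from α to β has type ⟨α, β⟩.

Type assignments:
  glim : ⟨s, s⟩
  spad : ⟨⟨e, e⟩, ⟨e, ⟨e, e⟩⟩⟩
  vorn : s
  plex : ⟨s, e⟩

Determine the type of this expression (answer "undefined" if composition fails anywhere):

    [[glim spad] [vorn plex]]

At [glim spad]: neither ⟨s, s⟩ nor ⟨⟨e, e⟩, ⟨e, ⟨e, e⟩⟩⟩ can take the other as argument; the node is ill-typed.

undefined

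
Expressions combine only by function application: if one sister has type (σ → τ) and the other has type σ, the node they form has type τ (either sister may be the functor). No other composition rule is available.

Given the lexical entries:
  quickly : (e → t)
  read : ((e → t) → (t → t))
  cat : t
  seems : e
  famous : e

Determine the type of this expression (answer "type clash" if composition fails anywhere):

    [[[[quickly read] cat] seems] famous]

[quickly read]: ((e → t) → (t → t)) applied to (e → t) yields (t → t).
[[quickly read] cat]: (t → t) applied to t yields t.
[[[quickly read] cat] seems]: t and e cannot combine by function application — type clash.

type clash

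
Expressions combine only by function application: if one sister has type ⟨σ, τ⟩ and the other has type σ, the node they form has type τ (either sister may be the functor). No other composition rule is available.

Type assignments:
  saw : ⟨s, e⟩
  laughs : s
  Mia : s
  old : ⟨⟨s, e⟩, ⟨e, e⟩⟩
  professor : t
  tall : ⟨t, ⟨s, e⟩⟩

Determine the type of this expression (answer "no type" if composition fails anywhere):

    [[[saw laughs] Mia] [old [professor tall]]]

no type

[saw laughs]: functor saw : ⟨s, e⟩, argument laughs : s; result e.
[[saw laughs] Mia]: e with s — neither is a function whose domain matches the other; composition fails here.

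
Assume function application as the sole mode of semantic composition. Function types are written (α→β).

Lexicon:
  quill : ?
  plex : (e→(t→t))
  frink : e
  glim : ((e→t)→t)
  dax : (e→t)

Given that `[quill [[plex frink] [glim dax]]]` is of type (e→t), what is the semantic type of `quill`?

[quill [[plex frink] [glim dax]]] must have type (e→t). The sister [[plex frink] [glim dax]] has type t; that is not a function onto (e→t), so quill must be the functor, of type (t→(e→t)).

(t→(e→t))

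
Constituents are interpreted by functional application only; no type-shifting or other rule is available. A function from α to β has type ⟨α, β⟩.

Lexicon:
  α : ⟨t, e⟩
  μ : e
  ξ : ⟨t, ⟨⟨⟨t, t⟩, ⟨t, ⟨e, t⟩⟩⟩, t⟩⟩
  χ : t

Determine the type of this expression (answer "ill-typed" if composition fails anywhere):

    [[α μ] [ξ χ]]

ill-typed

[α μ]: ⟨t, e⟩ with e — neither is a function whose domain matches the other; composition fails here.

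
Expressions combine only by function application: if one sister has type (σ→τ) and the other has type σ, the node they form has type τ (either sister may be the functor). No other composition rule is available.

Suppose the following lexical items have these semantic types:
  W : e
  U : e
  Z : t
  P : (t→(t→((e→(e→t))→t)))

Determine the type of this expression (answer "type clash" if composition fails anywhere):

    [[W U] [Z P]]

[W U]: e and e cannot combine by function application — type clash.

type clash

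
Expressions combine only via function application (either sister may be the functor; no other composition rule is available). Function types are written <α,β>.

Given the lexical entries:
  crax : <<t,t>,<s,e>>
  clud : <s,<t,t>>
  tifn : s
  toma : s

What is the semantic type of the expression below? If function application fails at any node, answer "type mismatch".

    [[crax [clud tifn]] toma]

[clud tifn]: <s,<t,t>> applied to s yields <t,t>.
[crax [clud tifn]]: <<t,t>,<s,e>> applied to <t,t> yields <s,e>.
[[crax [clud tifn]] toma]: <s,e> applied to s yields e.

e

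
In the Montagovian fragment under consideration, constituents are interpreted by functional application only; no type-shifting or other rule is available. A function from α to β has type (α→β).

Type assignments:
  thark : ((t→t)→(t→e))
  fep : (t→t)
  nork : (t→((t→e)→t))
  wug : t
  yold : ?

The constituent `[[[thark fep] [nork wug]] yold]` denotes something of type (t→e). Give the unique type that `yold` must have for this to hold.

(t→(t→e))

[[[thark fep] [nork wug]] yold] must have type (t→e). The sister [[thark fep] [nork wug]] has type t; that is not a function onto (t→e), so yold must be the functor, of type (t→(t→e)).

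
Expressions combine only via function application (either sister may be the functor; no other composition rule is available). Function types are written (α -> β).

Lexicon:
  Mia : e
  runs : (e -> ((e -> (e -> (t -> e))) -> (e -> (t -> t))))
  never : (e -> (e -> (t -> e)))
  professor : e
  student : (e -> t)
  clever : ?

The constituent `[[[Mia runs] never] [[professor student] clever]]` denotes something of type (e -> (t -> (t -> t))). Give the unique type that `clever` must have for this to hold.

[[[Mia runs] never] [[professor student] clever]] must have type (e -> (t -> (t -> t))). The sister [[Mia runs] never] has type (e -> (t -> t)); that is not a function onto (e -> (t -> (t -> t))), so [[professor student] clever] must be the functor, of type ((e -> (t -> t)) -> (e -> (t -> (t -> t)))).
[[professor student] clever] must have type ((e -> (t -> t)) -> (e -> (t -> (t -> t)))). The sister [professor student] has type t; that is not a function onto ((e -> (t -> t)) -> (e -> (t -> (t -> t)))), so clever must be the functor, of type (t -> ((e -> (t -> t)) -> (e -> (t -> (t -> t))))).

(t -> ((e -> (t -> t)) -> (e -> (t -> (t -> t)))))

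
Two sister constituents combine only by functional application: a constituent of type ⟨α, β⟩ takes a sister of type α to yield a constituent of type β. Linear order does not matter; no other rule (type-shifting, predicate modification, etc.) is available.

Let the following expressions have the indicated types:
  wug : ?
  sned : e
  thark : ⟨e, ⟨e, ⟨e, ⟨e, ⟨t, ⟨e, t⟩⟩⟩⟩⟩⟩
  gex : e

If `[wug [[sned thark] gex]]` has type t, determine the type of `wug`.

⟨⟨e, ⟨e, ⟨t, ⟨e, t⟩⟩⟩⟩, t⟩

[wug [[sned thark] gex]] is required to be t. [[sned thark] gex] : ⟨e, ⟨e, ⟨t, ⟨e, t⟩⟩⟩⟩ cannot yield t as functor, so wug : ⟨⟨e, ⟨e, ⟨t, ⟨e, t⟩⟩⟩⟩, t⟩.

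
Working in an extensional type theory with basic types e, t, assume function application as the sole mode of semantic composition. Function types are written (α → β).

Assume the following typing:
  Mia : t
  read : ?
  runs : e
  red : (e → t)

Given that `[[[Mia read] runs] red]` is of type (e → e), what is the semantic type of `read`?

(t → (e → ((e → t) → (e → e))))

For [[[Mia read] runs] red] to have type (e → e) with red of type (e → t), [[Mia read] runs] must be the function: [[Mia read] runs] : ((e → t) → (e → e)).
For [[Mia read] runs] to have type ((e → t) → (e → e)) with runs of type e, [Mia read] must be the function: [Mia read] : (e → ((e → t) → (e → e))).
For [Mia read] to have type (e → ((e → t) → (e → e))) with Mia of type t, read must be the function: read : (t → (e → ((e → t) → (e → e)))).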